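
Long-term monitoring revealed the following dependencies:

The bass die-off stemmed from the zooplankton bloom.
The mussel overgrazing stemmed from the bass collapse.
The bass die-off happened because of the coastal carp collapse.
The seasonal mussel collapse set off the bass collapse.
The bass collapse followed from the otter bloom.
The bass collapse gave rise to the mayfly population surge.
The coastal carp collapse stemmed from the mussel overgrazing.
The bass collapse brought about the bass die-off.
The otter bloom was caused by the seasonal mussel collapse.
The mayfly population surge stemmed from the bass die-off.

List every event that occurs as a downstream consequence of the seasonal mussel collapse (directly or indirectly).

Direct effects: the otter bloom, the bass collapse.
2 steps out: the mussel overgrazing, the bass die-off, the mayfly population surge.
3 steps out: the coastal carp collapse.
Not reachable from it: the zooplankton bloom.

the bass collapse, the bass die-off, the coastal carp collapse, the mayfly population surge, the mussel overgrazing, the otter bloom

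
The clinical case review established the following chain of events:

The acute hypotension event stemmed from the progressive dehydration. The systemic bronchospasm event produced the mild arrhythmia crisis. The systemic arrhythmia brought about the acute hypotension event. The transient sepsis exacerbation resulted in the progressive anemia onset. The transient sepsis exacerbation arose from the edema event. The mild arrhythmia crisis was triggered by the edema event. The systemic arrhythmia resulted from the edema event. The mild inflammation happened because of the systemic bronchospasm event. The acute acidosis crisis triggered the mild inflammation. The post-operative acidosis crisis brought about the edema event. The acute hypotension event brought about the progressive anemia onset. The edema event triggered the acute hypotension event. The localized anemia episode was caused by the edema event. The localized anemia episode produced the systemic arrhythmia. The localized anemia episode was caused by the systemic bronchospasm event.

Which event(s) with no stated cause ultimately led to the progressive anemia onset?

Tracing upstream from the progressive anemia onset: the progressive anemia onset ← the acute hypotension event ← the edema event ← the post-operative acidosis crisis.
A separate upstream branch: the progressive anemia onset ← the acute hypotension event ← the systemic arrhythmia ← the localized anemia episode ← the systemic bronchospasm event.
A separate upstream branch: the progressive anemia onset ← the acute hypotension event ← the progressive dehydration.
Each of those chain origins has no stated cause.

the post-operative acidosis crisis, the progressive dehydration, the systemic bronchospasm event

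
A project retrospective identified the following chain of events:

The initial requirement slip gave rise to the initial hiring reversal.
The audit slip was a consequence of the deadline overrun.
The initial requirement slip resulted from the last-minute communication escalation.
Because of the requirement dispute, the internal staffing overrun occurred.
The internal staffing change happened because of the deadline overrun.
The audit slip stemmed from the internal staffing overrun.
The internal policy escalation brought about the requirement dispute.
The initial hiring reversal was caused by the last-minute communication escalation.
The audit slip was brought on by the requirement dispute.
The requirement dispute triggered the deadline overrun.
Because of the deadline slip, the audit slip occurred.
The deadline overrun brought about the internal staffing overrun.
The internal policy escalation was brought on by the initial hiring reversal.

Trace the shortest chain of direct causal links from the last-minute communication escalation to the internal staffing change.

the last-minute communication escalation → the initial hiring reversal
the initial hiring reversal → the internal policy escalation
the internal policy escalation → the requirement dispute
the requirement dispute → the deadline overrun
the deadline overrun → the internal staffing change
Length: 5 steps.

the last-minute communication escalation → the initial hiring reversal → the internal policy escalation → the requirement dispute → the deadline overrun → the internal staffing change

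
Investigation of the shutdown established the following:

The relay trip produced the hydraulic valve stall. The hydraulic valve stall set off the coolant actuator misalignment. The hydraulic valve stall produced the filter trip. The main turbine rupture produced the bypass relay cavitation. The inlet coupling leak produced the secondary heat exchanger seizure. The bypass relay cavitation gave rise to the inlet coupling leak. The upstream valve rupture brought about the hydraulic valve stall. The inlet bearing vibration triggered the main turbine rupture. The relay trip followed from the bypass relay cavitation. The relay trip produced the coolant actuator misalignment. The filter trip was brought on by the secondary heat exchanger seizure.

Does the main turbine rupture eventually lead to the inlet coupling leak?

Yes

There is a causal chain: the main turbine rupture → the bypass relay cavitation → the inlet coupling leak.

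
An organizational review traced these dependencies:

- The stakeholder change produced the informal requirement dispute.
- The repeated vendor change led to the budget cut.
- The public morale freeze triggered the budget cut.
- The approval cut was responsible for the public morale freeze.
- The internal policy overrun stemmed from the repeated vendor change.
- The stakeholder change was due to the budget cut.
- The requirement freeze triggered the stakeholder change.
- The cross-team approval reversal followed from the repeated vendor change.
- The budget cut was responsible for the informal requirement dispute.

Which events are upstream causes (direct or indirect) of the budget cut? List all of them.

the approval cut, the public morale freeze, the repeated vendor change

Immediate causes of the budget cut: the repeated vendor change, the public morale freeze.
Further upstream: the approval cut.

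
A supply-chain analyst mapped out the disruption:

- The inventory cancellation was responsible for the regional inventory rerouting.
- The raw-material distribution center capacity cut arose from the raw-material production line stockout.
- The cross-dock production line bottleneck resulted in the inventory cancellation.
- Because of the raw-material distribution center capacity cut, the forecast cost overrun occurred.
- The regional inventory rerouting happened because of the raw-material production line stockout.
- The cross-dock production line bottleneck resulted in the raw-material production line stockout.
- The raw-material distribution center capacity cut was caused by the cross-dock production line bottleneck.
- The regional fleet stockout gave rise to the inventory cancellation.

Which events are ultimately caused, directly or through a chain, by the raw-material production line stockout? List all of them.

the forecast cost overrun, the raw-material distribution center capacity cut, the regional inventory rerouting

Direct effects: the raw-material distribution center capacity cut, the regional inventory rerouting.
2 steps out: the forecast cost overrun.
Not reachable from it: the cross-dock production line bottleneck, the inventory cancellation, the regional fleet stockout.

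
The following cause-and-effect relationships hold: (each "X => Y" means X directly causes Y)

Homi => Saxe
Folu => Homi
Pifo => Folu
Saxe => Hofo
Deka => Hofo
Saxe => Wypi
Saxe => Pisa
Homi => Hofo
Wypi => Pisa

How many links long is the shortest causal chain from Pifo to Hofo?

Shortest chain: Pifo → Folu → Homi → Hofo.

3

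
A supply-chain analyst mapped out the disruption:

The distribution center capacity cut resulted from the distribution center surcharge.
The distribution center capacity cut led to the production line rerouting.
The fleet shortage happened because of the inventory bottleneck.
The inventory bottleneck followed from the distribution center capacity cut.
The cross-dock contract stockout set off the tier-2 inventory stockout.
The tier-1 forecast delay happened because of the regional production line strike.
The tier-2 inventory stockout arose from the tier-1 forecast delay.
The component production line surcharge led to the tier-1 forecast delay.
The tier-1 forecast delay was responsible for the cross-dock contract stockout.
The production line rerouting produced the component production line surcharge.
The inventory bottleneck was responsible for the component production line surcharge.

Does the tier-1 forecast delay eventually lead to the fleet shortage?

No

The tier-1 forecast delay leads to the cross-dock contract stockout, the tier-2 inventory stockout; the fleet shortage is not among them.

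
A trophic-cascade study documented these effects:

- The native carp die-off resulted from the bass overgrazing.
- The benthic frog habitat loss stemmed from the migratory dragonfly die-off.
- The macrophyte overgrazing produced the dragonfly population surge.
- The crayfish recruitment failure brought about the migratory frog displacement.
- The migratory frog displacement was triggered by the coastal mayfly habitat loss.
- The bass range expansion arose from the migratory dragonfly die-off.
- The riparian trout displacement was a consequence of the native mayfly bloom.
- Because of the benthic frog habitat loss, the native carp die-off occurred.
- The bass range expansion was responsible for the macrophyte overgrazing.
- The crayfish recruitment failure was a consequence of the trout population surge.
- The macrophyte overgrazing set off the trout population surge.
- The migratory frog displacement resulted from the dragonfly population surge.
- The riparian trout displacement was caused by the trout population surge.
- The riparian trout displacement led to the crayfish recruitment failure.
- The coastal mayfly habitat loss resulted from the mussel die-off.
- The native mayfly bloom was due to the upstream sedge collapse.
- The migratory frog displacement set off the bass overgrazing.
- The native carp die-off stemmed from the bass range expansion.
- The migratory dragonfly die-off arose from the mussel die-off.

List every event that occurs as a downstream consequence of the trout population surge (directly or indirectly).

the bass overgrazing, the crayfish recruitment failure, the migratory frog displacement, the native carp die-off, the riparian trout displacement

Direct effects: the riparian trout displacement, the crayfish recruitment failure.
2 steps out: the migratory frog displacement.
3 steps out: the bass overgrazing.
4 steps out: the native carp die-off.
Not reachable from it: the mussel die-off, the migratory dragonfly die-off, the bass range expansion, the upstream sedge collapse, the macrophyte overgrazing, the dragonfly population surge, the native mayfly bloom, the coastal mayfly habitat loss, the benthic frog habitat loss.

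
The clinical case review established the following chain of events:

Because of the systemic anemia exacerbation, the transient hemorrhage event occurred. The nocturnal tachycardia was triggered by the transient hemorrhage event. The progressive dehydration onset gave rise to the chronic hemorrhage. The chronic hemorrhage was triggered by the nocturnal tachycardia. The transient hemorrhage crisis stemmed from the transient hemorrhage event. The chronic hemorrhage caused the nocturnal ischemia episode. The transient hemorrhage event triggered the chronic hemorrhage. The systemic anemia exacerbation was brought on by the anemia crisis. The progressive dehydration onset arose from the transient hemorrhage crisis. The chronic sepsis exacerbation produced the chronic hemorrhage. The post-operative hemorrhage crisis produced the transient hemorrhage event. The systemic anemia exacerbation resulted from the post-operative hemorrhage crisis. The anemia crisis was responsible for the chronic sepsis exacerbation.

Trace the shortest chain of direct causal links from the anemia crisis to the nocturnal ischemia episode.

the anemia crisis → the chronic sepsis exacerbation
the chronic sepsis exacerbation → the chronic hemorrhage
the chronic hemorrhage → the nocturnal ischemia episode
Length: 3 steps.

the anemia crisis → the chronic sepsis exacerbation → the chronic hemorrhage → the nocturnal ischemia episode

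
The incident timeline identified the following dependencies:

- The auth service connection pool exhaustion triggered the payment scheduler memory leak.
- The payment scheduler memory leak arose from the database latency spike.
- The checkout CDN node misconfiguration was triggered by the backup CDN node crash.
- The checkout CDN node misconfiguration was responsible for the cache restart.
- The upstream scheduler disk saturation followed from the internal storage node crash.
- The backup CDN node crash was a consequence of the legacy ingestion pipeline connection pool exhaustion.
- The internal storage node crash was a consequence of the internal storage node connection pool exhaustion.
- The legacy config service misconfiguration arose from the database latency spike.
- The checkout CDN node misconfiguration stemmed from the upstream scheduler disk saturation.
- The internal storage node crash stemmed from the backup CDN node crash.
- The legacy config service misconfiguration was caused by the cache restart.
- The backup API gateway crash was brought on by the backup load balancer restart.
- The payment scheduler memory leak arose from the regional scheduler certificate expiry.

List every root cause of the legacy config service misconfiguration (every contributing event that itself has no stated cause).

the database latency spike, the internal storage node connection pool exhaustion, the legacy ingestion pipeline connection pool exhaustion

Tracing upstream from the legacy config service misconfiguration: the legacy config service misconfiguration ← the cache restart ← the checkout CDN node misconfiguration ← the upstream scheduler disk saturation ← the internal storage node crash ← the internal storage node connection pool exhaustion.
A separate upstream branch: the legacy config service misconfiguration ← the cache restart ← the checkout CDN node misconfiguration ← the backup CDN node crash ← the legacy ingestion pipeline connection pool exhaustion.
A separate upstream branch: the legacy config service misconfiguration ← the database latency spike.
Each of those chain origins has no stated cause.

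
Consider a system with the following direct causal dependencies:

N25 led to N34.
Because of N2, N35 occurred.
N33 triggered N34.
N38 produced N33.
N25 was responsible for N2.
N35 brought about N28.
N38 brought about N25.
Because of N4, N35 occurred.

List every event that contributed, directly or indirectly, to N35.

Immediate causes of N35: N4, N2.
Further upstream: N38, N25.

N2, N25, N38, N4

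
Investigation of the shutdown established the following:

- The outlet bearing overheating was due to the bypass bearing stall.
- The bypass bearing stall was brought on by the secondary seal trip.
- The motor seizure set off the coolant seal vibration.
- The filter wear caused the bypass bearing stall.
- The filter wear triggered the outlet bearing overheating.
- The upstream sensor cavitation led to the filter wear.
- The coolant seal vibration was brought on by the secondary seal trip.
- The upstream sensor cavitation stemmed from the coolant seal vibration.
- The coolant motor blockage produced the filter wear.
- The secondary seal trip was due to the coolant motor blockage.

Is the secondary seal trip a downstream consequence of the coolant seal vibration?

The coolant seal vibration leads to the upstream sensor cavitation, the filter wear, the bypass bearing stall, the outlet bearing overheating; the secondary seal trip is not among them.

No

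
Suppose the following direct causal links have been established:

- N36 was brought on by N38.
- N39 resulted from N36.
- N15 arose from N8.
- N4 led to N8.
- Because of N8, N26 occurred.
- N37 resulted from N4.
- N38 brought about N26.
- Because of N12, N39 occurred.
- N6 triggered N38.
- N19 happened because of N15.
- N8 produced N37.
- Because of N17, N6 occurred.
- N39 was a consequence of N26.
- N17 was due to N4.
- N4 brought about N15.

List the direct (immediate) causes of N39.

N12, N26, N36

Upstream contributors include N4, N17, N8, N6, N38, but only N12, N26, N36 feed directly into N39.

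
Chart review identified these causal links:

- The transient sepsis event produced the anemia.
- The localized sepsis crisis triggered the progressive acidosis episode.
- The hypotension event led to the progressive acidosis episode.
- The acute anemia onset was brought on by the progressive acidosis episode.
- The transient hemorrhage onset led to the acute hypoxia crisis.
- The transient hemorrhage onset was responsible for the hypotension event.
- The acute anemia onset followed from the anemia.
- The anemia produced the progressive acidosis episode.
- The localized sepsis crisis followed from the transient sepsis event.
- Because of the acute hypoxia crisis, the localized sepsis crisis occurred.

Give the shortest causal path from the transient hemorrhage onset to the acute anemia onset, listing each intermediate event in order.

the transient hemorrhage onset → the hypotension event
the hypotension event → the progressive acidosis episode
the progressive acidosis episode → the acute anemia onset
Length: 3 steps.

the transient hemorrhage onset → the hypotension event → the progressive acidosis episode → the acute anemia onset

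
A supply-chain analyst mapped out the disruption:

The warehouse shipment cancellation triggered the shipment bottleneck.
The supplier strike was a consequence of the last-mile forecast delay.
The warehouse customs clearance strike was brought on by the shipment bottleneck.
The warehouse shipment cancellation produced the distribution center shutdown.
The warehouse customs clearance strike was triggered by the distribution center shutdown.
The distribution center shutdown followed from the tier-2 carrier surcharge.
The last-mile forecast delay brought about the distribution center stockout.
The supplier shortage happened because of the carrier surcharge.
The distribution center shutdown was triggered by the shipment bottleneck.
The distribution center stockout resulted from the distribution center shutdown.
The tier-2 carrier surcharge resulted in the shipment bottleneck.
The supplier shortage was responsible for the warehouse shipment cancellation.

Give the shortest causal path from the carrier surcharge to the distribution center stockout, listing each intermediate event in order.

the carrier surcharge → the supplier shortage
the supplier shortage → the warehouse shipment cancellation
the warehouse shipment cancellation → the distribution center shutdown
the distribution center shutdown → the distribution center stockout
Length: 4 steps.

the carrier surcharge → the supplier shortage → the warehouse shipment cancellation → the distribution center shutdown → the distribution center stockout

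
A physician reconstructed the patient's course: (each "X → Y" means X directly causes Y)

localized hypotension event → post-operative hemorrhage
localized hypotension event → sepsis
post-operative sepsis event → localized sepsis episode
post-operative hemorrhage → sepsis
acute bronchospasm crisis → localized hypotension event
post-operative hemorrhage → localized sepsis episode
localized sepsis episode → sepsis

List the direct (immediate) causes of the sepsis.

the localized hypotension event, the localized sepsis episode, the post-operative hemorrhage

Upstream contributors include the acute bronchospasm crisis, the post-operative sepsis event, but only the localized hypotension event, the localized sepsis episode, the post-operative hemorrhage feed directly into the sepsis.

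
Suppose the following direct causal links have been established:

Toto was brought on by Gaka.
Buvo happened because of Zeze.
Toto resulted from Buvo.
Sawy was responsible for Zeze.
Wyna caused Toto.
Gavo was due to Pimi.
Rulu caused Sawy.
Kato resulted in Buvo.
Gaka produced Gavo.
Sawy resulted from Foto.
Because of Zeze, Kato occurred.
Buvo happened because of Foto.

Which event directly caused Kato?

Zeze

Upstream contributors include Rulu, Foto, Sawy, but only Zeze feeds directly into Kato.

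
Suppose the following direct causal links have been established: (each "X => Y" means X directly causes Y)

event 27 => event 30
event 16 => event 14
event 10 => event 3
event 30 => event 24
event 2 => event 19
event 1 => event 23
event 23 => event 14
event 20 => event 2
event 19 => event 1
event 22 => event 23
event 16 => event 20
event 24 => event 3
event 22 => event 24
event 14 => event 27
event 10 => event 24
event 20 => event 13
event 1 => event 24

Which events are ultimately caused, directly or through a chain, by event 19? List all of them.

Direct effects: event 1.
2 steps out: event 23, event 24.
3 steps out: event 14, event 3.
4 steps out: event 27.
5 steps out: event 30.
Not reachable from it: event 16, event 20, event 2, event 13, event 22, event 10.

event 1, event 14, event 23, event 24, event 27, event 3, event 30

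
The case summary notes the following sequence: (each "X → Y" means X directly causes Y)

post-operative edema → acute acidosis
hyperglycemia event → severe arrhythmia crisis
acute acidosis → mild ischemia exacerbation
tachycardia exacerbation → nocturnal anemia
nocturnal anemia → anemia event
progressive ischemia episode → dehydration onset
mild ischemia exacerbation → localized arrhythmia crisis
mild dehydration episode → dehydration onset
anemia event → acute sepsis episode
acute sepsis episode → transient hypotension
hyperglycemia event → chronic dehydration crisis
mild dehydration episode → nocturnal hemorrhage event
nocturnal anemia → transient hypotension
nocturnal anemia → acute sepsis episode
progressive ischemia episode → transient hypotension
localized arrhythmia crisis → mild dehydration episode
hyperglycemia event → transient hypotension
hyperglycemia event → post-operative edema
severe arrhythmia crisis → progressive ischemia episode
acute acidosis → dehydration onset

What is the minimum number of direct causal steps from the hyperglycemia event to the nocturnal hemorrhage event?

6

Shortest chain: the hyperglycemia event → the post-operative edema → the acute acidosis → the mild ischemia exacerbation → the localized arrhythmia crisis → the mild dehydration episode → the nocturnal hemorrhage event.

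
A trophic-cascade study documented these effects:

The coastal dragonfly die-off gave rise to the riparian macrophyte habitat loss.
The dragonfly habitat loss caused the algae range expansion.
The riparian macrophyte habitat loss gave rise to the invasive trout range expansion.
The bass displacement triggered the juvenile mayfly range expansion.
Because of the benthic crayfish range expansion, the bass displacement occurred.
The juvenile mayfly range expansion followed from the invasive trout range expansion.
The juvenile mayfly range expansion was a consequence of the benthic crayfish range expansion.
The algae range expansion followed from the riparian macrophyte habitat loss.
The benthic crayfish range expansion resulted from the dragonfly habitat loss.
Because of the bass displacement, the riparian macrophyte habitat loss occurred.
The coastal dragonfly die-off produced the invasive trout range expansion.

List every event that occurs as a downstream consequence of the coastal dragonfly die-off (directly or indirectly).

Direct effects: the riparian macrophyte habitat loss, the invasive trout range expansion.
2 steps out: the algae range expansion, the juvenile mayfly range expansion.
Not reachable from it: the dragonfly habitat loss, the benthic crayfish range expansion, the bass displacement.

the algae range expansion, the invasive trout range expansion, the juvenile mayfly range expansion, the riparian macrophyte habitat loss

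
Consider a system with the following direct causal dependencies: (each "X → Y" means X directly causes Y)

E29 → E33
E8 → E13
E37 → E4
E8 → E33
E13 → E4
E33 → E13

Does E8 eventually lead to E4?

There is a causal chain: E8 → E13 → E4.

Yes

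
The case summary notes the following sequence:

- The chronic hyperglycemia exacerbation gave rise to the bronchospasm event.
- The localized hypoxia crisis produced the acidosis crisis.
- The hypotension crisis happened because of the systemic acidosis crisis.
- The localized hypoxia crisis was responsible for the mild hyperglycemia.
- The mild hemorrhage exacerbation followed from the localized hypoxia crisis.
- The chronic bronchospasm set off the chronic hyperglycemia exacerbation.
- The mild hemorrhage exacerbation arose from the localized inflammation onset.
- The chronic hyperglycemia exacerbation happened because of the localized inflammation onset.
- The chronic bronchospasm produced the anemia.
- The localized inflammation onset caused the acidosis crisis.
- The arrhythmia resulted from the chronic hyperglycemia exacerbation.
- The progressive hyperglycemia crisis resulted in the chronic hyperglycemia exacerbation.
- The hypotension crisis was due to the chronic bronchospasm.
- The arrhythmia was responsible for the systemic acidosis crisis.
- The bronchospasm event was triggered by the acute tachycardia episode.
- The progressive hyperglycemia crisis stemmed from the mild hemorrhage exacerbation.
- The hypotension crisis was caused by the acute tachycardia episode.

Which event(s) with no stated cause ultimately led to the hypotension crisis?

Tracing upstream from the hypotension crisis: the hypotension crisis ← the systemic acidosis crisis ← the arrhythmia ← the chronic hyperglycemia exacerbation ← the progressive hyperglycemia crisis ← the mild hemorrhage exacerbation ← the localized hypoxia crisis.
A separate upstream branch: the hypotension crisis ← the chronic bronchospasm.
A separate upstream branch: the hypotension crisis ← the systemic acidosis crisis ← the arrhythmia ← the chronic hyperglycemia exacerbation ← the localized inflammation onset.
A separate upstream branch: the hypotension crisis ← the acute tachycardia episode.
Each of those chain origins has no stated cause.

the acute tachycardia episode, the chronic bronchospasm, the localized hypoxia crisis, the localized inflammation onset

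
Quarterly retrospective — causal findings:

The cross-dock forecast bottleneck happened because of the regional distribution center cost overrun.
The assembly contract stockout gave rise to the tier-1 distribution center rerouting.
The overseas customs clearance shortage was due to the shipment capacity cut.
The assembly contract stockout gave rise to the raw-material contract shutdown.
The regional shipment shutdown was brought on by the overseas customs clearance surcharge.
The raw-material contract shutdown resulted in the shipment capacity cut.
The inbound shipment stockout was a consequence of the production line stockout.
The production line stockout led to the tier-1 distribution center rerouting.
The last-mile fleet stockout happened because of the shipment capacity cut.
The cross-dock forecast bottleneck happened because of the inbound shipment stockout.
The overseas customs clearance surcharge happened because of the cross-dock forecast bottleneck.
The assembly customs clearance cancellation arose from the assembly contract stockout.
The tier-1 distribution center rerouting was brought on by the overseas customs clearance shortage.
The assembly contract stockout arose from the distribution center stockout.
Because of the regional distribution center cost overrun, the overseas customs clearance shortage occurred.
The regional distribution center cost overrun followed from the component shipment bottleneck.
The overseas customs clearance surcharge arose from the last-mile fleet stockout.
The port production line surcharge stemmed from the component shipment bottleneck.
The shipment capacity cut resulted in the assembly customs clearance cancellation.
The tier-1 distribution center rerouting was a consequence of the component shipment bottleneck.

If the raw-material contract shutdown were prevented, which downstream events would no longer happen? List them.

Downstream of the raw-material contract shutdown: the shipment capacity cut, the overseas customs clearance shortage, the assembly customs clearance cancellation, the tier-1 distribution center rerouting, the last-mile fleet stockout, the overseas customs clearance surcharge, the regional shipment shutdown.
Of those, still caused via another path: the overseas customs clearance shortage, the assembly customs clearance cancellation, the tier-1 distribution center rerouting, the overseas customs clearance surcharge, the regional shipment shutdown.
The remainder have no surviving cause.

the last-mile fleet stockout, the shipment capacity cut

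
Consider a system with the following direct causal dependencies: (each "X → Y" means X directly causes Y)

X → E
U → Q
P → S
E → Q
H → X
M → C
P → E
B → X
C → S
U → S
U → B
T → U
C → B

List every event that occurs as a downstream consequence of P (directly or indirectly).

E, Q, S

Direct effects: E, S.
2 steps out: Q.
Not reachable from it: H, T, M, U, C, B, X.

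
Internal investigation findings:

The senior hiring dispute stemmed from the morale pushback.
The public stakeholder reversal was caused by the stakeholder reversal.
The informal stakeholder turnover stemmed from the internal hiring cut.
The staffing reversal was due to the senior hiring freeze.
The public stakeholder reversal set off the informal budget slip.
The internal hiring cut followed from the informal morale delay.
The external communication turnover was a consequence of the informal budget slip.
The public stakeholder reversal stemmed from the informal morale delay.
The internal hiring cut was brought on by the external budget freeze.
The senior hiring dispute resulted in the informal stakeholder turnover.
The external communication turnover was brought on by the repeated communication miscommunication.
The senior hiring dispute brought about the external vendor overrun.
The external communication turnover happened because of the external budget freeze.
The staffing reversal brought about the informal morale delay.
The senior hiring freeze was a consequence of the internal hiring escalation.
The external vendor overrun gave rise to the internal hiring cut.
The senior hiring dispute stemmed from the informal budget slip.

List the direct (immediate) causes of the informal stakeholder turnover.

the internal hiring cut, the senior hiring dispute

Upstream contributors include the stakeholder reversal, the internal hiring escalation, the senior hiring freeze, the staffing reversal, the informal morale delay, the morale pushback, the public stakeholder reversal, the informal budget slip, the external budget freeze, the external vendor overrun, but only the internal hiring cut, the senior hiring dispute feed directly into the informal stakeholder turnover.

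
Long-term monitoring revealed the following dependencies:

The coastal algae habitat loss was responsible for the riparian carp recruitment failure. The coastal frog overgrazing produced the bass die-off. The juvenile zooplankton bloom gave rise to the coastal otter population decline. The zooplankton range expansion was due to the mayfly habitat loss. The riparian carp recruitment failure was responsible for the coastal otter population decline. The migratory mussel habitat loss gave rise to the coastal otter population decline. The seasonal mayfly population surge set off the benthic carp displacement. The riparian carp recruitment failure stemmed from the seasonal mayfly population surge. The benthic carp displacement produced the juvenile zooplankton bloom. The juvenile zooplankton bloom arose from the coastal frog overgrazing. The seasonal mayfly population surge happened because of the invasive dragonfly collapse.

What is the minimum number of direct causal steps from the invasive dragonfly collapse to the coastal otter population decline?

Shortest chain: the invasive dragonfly collapse → the seasonal mayfly population surge → the riparian carp recruitment failure → the coastal otter population decline.

3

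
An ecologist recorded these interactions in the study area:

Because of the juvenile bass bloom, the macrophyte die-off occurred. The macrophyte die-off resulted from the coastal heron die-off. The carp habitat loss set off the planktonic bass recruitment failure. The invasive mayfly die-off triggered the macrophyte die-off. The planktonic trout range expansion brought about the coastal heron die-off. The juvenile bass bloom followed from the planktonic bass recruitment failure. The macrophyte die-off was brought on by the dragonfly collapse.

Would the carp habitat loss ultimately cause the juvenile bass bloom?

There is a causal chain: the carp habitat loss → the planktonic bass recruitment failure → the juvenile bass bloom.

Yes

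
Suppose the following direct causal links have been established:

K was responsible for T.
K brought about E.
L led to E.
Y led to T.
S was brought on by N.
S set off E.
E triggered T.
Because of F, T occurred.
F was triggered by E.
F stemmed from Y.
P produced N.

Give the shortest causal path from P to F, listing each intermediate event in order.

P → N
N → S
S → E
E → F
Length: 4 steps.

P → N → S → E → F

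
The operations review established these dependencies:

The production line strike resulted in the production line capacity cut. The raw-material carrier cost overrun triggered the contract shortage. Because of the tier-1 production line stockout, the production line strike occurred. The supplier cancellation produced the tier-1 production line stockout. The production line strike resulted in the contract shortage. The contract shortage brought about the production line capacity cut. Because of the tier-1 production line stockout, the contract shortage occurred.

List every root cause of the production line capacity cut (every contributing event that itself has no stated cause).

the raw-material carrier cost overrun, the supplier cancellation

Tracing upstream from the production line capacity cut: the production line capacity cut ← the production line strike ← the tier-1 production line stockout ← the supplier cancellation.
A separate upstream branch: the production line capacity cut ← the contract shortage ← the raw-material carrier cost overrun.
Each of those chain origins has no stated cause.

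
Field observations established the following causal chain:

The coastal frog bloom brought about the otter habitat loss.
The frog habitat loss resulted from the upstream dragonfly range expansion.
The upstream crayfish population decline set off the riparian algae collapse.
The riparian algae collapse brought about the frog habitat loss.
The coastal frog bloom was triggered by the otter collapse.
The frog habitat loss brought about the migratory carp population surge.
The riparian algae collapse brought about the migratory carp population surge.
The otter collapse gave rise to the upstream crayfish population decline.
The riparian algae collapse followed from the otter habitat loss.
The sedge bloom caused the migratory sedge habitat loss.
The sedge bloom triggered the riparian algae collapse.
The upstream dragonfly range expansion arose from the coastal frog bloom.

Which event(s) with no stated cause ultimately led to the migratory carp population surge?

the otter collapse, the sedge bloom

Tracing upstream from the migratory carp population surge: the migratory carp population surge ← the riparian algae collapse ← the sedge bloom.
A separate upstream branch: the migratory carp population surge ← the riparian algae collapse ← the upstream crayfish population decline ← the otter collapse.
Each of those chain origins has no stated cause.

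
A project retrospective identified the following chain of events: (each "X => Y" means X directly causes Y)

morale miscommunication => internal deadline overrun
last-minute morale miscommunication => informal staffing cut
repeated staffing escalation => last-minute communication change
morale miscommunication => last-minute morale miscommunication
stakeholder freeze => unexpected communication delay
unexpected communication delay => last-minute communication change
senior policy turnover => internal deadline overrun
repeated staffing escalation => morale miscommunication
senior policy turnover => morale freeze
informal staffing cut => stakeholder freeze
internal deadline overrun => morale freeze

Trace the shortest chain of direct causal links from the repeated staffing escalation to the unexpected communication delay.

the repeated staffing escalation → the morale miscommunication → the last-minute morale miscommunication → the informal staffing cut → the stakeholder freeze → the unexpected communication delay

the repeated staffing escalation → the morale miscommunication
the morale miscommunication → the last-minute morale miscommunication
the last-minute morale miscommunication → the informal staffing cut
the informal staffing cut → the stakeholder freeze
the stakeholder freeze → the unexpected communication delay
Length: 5 steps.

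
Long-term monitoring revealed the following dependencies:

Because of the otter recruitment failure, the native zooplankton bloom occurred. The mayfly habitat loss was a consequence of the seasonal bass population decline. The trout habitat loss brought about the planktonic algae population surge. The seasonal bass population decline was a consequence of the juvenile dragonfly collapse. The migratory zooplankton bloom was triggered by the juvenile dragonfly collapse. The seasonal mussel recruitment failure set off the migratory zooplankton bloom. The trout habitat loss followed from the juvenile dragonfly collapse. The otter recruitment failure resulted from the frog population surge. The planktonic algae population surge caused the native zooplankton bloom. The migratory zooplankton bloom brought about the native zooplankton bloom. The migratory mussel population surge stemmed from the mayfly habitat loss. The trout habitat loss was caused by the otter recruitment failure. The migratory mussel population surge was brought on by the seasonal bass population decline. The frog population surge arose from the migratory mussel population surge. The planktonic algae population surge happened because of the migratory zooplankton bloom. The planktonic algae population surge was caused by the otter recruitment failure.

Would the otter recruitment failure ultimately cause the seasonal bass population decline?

No

The otter recruitment failure leads to the trout habitat loss, the planktonic algae population surge, the native zooplankton bloom; the seasonal bass population decline is not among them.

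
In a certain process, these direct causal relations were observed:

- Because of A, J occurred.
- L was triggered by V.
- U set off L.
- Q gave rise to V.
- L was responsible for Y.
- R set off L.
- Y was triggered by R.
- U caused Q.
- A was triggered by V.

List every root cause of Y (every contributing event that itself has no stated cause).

Tracing upstream from Y: Y ← R.
A separate upstream branch: Y ← L ← U.
Each of those chain origins has no stated cause.

R, U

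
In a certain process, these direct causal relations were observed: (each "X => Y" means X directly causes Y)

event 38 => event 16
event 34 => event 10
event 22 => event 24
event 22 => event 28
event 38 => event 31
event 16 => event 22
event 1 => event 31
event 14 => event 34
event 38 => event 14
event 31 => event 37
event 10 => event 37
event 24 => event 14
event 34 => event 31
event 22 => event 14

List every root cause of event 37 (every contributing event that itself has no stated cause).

Tracing upstream from event 37: event 37 ← event 31 ← event 38.
A separate upstream branch: event 37 ← event 31 ← event 1.
Each of those chain origins has no stated cause.

event 1, event 38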